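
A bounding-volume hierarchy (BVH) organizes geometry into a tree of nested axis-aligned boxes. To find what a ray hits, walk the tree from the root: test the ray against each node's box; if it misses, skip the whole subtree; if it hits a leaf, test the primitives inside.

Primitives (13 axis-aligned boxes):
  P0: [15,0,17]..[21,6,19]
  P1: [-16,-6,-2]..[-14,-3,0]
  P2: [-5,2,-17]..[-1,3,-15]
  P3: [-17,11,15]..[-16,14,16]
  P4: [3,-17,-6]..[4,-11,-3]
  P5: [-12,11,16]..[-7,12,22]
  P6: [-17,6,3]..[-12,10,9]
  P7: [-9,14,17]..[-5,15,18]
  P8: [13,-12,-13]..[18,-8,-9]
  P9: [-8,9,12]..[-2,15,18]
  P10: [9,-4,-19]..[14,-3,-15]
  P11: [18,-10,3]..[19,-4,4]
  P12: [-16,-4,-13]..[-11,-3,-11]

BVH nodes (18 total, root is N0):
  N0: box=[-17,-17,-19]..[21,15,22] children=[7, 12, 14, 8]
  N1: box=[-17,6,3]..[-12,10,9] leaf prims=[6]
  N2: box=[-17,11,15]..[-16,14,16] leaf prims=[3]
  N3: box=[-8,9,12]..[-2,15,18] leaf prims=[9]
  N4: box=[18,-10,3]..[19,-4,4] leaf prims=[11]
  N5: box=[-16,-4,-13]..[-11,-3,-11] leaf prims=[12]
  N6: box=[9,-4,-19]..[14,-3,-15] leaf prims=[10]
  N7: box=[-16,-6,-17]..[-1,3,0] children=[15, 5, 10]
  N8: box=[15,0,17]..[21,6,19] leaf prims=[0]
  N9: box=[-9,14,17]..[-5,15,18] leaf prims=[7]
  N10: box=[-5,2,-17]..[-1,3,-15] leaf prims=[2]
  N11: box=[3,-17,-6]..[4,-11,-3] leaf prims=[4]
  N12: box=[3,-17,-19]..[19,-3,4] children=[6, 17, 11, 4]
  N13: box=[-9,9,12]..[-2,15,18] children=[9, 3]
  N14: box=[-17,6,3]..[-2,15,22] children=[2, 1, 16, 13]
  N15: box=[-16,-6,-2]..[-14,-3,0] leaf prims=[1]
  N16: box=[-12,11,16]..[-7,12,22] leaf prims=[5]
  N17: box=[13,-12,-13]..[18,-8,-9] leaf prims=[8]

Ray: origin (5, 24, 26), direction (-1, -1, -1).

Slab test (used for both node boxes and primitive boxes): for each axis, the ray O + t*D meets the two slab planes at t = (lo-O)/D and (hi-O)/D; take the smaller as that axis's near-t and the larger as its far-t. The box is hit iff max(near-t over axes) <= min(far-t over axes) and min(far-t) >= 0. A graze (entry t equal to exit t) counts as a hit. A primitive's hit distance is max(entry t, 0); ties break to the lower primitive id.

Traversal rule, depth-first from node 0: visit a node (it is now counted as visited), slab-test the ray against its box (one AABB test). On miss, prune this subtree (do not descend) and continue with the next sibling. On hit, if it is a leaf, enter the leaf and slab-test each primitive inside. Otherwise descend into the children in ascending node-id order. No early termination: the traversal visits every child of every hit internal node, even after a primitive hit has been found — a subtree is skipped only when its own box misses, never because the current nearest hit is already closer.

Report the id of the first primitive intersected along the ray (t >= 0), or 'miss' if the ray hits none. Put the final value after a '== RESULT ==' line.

Trace the traversal:
N0 x:[-16,22] y:[9,41] z:[4,45] -> hit [9,22], descend [7, 8, 12, 14]
  N7 x:[6,21] y:[21,30] z:[26,43] -> miss, prune
  N8 x:[-16,-10] y:[18,24] z:[7,9] -> miss, prune
  N12 x:[-14,2] y:[27,41] z:[22,45] -> miss, prune
  N14 x:[7,22] y:[9,18] z:[4,23] -> hit [9,18], descend [1, 2, 13, 16]
    N1 x:[17,22] y:[14,18] z:[17,23] -> hit [17,18] leaf, test {P6@t=17}
    N2 x:[21,22] y:[10,13] z:[10,11] -> miss, prune
    N13 x:[7,14] y:[9,15] z:[8,14] -> hit [9,14], descend [3, 9]
      N3 x:[7,13] y:[9,15] z:[8,14] -> hit [9,13] leaf, test {P9@t=9}
      N9 x:[10,14] y:[9,10] z:[8,9] -> miss, prune
    N16 x:[12,17] y:[12,13] z:[4,10] -> miss, prune

11 AABB tests over nodes [0, 7, 8, 12, 14, 1, 2, 13, 3, 9, 16]; 2 leaves entered; closest P9.

== RESULT ==
9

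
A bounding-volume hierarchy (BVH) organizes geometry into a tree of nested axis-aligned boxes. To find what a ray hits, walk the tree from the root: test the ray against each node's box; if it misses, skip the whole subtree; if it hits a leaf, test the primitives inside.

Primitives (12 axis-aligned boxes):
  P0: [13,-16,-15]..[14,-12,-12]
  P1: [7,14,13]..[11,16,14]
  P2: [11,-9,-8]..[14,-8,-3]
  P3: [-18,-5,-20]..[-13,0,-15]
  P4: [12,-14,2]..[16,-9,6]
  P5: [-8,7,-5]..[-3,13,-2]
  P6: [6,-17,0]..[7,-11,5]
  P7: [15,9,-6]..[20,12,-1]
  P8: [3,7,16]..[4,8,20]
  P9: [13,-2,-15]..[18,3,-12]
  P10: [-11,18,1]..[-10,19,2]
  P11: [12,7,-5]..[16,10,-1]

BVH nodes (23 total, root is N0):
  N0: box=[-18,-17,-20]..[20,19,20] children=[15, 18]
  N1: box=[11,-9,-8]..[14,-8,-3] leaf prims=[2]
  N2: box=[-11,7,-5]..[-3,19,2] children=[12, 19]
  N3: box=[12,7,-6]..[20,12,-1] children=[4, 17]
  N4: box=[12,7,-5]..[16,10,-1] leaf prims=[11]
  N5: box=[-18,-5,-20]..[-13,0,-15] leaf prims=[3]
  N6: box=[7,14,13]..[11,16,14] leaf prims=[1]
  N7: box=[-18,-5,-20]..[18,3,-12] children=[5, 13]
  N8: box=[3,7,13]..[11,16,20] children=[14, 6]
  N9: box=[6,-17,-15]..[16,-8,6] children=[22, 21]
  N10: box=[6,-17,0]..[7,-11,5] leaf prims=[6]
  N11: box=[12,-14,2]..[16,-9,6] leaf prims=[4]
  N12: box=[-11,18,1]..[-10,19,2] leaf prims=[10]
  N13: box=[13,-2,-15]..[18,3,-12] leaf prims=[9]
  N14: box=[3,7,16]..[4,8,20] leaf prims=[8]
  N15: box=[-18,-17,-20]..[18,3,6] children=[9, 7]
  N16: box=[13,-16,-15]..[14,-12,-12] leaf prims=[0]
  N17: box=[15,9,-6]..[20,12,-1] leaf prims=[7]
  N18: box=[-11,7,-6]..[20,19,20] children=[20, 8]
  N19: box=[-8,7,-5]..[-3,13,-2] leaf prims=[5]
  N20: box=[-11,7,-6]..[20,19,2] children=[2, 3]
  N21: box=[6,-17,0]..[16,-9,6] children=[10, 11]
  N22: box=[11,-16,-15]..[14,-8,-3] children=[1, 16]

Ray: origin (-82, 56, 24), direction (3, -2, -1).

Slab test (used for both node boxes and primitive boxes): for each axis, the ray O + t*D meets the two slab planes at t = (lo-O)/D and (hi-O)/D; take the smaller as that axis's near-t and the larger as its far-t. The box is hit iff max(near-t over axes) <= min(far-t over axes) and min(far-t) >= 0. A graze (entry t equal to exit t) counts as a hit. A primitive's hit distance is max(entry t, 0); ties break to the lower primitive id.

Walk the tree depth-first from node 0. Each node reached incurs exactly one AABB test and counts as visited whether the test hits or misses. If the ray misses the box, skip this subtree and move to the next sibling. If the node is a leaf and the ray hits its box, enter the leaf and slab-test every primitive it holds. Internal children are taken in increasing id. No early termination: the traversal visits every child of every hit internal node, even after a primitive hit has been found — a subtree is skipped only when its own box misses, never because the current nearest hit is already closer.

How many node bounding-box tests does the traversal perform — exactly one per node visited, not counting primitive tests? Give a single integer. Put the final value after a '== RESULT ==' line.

Trace the traversal:
N0 x:[64/3,34] y:[37/2,73/2] z:[4,44] -> hit [64/3,34], descend [15, 18]
  N15 x:[64/3,100/3] y:[53/2,73/2] z:[18,44] -> hit [53/2,100/3], descend [7, 9]
    N7 x:[64/3,100/3] y:[53/2,61/2] z:[36,44] -> miss, prune
    N9 x:[88/3,98/3] y:[32,73/2] z:[18,39] -> hit [32,98/3], descend [21, 22]
      N21 x:[88/3,98/3] y:[65/2,73/2] z:[18,24] -> miss, prune
      N22 x:[31,32] y:[32,36] z:[27,39] -> hit [32,32], descend [1, 16]
        N1 x:[31,32] y:[32,65/2] z:[27,32] -> hit [32,32] leaf, test {P2@t=32}
        N16 x:[95/3,32] y:[34,36] z:[36,39] -> miss, prune
  N18 x:[71/3,34] y:[37/2,49/2] z:[4,30] -> hit [71/3,49/2], descend [8, 20]
    N8 x:[85/3,31] y:[20,49/2] z:[4,11] -> miss, prune
    N20 x:[71/3,34] y:[37/2,49/2] z:[22,30] -> hit [71/3,49/2], descend [2, 3]
      N2 x:[71/3,79/3] y:[37/2,49/2] z:[22,29] -> hit [71/3,49/2], descend [12, 19]
        N12 x:[71/3,24] y:[37/2,19] z:[22,23] -> miss, prune
        N19 x:[74/3,79/3] y:[43/2,49/2] z:[26,29] -> miss, prune
      N3 x:[94/3,34] y:[22,49/2] z:[25,30] -> miss, prune

order=[0, 15, 7, 9, 21, 22, 1, 16, 18, 8, 20, 2, 12, 19, 3]  |boxes|=15  |leaves|=1  hit=P2

== RESULT ==
15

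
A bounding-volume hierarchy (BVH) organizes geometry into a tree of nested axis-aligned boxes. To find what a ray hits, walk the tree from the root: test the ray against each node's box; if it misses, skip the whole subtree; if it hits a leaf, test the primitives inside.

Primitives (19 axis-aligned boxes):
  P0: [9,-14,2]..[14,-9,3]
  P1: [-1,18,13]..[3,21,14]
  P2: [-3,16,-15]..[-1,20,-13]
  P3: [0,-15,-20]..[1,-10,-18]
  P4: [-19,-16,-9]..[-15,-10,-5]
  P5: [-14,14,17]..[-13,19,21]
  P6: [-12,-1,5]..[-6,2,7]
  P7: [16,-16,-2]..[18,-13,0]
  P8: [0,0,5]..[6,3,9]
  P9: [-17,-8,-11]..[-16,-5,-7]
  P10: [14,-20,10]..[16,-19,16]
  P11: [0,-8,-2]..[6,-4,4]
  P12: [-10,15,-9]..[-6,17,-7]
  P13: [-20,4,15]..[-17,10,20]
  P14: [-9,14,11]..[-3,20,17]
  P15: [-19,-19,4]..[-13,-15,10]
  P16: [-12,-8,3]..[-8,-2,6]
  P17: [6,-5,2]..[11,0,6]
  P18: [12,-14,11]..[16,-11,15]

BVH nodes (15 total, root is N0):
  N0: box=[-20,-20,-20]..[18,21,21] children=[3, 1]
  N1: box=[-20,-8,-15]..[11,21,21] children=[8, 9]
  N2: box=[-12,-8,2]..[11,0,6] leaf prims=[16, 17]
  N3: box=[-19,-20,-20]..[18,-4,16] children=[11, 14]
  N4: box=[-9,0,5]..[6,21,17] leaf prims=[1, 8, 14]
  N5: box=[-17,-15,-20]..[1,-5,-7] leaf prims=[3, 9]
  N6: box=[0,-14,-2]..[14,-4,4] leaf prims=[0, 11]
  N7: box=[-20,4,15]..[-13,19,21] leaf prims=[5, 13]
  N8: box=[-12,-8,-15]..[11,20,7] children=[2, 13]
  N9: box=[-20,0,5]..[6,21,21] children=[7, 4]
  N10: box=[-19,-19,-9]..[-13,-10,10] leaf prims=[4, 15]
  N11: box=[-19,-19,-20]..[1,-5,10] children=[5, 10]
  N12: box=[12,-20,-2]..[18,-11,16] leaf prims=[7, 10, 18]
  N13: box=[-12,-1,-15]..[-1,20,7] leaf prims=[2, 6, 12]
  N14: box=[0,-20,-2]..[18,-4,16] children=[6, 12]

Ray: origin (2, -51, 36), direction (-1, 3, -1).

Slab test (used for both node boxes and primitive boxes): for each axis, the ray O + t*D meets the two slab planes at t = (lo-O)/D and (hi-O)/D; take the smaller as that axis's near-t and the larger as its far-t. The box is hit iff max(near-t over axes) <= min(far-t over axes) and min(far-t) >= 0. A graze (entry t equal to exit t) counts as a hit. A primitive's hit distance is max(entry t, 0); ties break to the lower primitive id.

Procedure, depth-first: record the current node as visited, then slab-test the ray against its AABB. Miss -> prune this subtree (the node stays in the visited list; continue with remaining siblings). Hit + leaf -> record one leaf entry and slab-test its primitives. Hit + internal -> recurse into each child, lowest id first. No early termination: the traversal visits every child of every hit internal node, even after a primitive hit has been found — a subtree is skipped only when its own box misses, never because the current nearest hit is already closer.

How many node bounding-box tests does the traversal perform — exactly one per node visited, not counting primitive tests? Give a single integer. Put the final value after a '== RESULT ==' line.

Trace the traversal:
N0 x:[-16,22] y:[31/3,24] z:[15,56] -> hit [15,22], descend [1, 3]
  N1 x:[-9,22] y:[43/3,24] z:[15,51] -> hit [15,22], descend [8, 9]
    N8 x:[-9,14] y:[43/3,71/3] z:[29,51] -> miss, prune
    N9 x:[-4,22] y:[17,24] z:[15,31] -> hit [17,22], descend [4, 7]
      N4 x:[-4,11] y:[17,24] z:[19,31] -> miss, prune
      N7 x:[15,22] y:[55/3,70/3] z:[15,21] -> hit [55/3,21] leaf, test {P5(miss), P13@t=19}
  N3 x:[-16,21] y:[31/3,47/3] z:[20,56] -> miss, prune

Visited [0, 1, 8, 9, 4, 7, 3]. Tests: 7 box, 1 leaf. Nearest: P13.

== RESULT ==
7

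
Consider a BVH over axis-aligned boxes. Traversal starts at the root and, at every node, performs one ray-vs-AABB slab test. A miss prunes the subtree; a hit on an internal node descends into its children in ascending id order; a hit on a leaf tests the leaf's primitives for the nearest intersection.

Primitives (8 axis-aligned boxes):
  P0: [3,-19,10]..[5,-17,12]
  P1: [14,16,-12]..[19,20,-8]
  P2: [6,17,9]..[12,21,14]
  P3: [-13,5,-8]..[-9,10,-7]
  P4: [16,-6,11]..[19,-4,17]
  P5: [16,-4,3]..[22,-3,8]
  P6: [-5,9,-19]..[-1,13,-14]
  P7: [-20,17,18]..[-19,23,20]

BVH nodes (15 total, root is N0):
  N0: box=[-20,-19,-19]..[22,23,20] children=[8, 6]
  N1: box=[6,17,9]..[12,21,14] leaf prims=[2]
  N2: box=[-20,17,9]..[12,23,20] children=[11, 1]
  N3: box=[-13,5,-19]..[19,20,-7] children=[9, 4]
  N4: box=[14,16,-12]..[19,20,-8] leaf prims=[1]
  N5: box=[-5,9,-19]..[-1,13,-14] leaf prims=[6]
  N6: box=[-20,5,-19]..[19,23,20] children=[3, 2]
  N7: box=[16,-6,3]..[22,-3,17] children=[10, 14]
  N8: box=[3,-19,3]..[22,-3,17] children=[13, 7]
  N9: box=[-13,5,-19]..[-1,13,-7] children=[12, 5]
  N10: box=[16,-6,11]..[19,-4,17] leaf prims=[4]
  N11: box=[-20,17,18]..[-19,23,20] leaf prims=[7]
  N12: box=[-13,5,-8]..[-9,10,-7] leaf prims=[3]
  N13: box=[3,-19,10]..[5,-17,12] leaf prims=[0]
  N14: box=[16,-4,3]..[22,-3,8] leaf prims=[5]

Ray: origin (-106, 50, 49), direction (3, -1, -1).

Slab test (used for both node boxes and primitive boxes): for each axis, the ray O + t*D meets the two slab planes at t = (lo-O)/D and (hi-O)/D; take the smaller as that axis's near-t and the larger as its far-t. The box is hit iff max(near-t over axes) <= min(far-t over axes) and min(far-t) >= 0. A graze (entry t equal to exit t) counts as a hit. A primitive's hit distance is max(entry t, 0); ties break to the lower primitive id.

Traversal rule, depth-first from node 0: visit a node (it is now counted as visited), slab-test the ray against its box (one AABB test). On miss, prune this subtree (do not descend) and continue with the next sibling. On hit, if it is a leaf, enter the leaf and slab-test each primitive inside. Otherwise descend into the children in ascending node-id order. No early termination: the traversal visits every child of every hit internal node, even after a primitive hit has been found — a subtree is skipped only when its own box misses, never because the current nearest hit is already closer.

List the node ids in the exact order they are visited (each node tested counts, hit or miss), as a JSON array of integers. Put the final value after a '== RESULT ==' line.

Traverse from the root:
N0 x:[86/3,128/3] y:[27,69] z:[29,68] -> hit [29,128/3], descend [6, 8]
  N6 x:[86/3,125/3] y:[27,45] z:[29,68] -> hit [29,125/3], descend [2, 3]
    N2 x:[86/3,118/3] y:[27,33] z:[29,40] -> hit [29,33], descend [1, 11]
      N1 x:[112/3,118/3] y:[29,33] z:[35,40] -> miss, prune
      N11 x:[86/3,29] y:[27,33] z:[29,31] -> hit [29,29] leaf, test {P7@t=29}
    N3 x:[31,125/3] y:[30,45] z:[56,68] -> miss, prune
  N8 x:[109/3,128/3] y:[53,69] z:[32,46] -> miss, prune

Summary -> nodes [0, 6, 2, 1, 11, 3, 8]; box-tests=7; leaf-entries=1; first=P7

== RESULT ==
[0, 6, 2, 1, 11, 3, 8]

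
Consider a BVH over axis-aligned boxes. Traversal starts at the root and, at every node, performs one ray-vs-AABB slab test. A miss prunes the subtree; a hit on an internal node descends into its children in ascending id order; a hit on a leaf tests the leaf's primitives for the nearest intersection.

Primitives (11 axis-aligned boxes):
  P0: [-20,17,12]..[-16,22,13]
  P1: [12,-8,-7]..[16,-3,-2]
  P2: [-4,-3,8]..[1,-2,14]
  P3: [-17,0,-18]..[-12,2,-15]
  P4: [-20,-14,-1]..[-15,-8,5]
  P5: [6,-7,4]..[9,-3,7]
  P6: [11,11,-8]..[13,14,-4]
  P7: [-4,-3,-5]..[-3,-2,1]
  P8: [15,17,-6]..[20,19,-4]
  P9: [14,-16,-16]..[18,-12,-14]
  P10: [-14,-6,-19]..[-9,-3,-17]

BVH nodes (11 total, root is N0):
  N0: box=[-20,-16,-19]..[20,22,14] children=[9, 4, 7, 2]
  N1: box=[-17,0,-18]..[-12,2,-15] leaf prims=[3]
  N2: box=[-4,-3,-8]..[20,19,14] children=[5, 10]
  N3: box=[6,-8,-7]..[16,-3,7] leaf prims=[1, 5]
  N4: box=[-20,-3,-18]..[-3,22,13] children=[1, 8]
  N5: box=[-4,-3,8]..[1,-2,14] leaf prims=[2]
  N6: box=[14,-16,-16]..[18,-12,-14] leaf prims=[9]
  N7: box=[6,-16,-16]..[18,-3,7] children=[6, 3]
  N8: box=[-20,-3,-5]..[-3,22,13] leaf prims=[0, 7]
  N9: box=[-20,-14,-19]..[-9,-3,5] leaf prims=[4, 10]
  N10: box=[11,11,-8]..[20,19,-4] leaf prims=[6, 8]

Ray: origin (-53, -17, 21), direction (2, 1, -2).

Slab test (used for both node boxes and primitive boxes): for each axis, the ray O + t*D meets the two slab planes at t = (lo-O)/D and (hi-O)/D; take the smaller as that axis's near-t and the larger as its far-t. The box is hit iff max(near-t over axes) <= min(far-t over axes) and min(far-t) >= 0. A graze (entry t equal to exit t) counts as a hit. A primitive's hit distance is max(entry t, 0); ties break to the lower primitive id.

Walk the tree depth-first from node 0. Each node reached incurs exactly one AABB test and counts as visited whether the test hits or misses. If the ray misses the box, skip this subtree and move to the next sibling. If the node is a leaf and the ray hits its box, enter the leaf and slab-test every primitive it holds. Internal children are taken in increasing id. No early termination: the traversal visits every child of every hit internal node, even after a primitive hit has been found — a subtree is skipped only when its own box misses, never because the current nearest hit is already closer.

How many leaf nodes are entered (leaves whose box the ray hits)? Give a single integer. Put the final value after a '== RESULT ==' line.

Walk:
N0 x:[33/2,73/2] y:[1,39] z:[7/2,20] -> hit [33/2,20], descend [2, 4, 7, 9]
  N2 x:[49/2,73/2] y:[14,36] z:[7/2,29/2] -> miss, prune
  N4 x:[33/2,25] y:[14,39] z:[4,39/2] -> hit [33/2,39/2], descend [1, 8]
    N1 x:[18,41/2] y:[17,19] z:[18,39/2] -> hit [18,19] leaf, test {P3@t=18}
    N8 x:[33/2,25] y:[14,39] z:[4,13] -> miss, prune
  N7 x:[59/2,71/2] y:[1,14] z:[7,37/2] -> miss, prune
  N9 x:[33/2,22] y:[3,14] z:[8,20] -> miss, prune

Summary -> nodes [0, 2, 4, 1, 8, 7, 9]; box-tests=7; leaf-entries=1; first=P3

== RESULT ==
1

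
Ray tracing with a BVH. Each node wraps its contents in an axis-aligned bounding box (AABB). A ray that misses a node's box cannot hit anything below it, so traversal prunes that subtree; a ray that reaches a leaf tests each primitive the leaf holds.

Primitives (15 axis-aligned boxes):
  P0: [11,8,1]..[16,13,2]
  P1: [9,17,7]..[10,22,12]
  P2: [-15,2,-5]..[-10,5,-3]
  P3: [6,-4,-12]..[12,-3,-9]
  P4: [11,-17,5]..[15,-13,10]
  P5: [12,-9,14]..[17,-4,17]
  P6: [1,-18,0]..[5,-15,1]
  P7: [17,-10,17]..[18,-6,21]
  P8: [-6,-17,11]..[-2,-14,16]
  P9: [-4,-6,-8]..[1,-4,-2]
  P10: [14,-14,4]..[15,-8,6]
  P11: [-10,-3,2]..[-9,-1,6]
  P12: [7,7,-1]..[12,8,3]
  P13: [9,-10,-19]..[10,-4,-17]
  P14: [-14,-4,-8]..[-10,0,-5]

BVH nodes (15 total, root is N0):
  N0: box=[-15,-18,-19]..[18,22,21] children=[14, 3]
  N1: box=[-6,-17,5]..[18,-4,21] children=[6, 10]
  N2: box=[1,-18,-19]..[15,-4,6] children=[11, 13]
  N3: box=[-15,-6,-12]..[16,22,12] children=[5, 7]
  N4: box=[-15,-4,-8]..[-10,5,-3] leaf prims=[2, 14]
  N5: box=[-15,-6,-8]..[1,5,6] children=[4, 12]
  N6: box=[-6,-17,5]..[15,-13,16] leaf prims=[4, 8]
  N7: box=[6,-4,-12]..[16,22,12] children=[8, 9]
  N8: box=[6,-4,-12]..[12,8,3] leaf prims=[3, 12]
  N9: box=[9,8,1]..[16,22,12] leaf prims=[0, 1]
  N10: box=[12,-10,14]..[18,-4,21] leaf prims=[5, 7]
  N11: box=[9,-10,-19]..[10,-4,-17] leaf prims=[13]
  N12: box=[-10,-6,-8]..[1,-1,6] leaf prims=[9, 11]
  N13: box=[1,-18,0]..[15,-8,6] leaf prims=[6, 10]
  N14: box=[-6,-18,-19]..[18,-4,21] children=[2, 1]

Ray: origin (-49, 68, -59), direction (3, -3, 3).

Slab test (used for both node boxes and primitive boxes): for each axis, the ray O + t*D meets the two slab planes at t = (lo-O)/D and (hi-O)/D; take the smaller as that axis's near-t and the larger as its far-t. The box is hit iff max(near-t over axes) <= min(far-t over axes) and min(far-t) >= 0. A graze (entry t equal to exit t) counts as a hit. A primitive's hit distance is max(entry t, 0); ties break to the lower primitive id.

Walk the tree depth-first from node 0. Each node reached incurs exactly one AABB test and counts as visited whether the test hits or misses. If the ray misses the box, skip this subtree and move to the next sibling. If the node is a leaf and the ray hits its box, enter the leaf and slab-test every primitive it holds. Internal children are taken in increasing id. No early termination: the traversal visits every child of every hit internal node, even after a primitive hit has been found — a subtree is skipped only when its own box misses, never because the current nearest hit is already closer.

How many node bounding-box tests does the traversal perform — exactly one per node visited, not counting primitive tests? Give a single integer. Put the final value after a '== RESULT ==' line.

Trace the traversal:
N0 x:[34/3,67/3] y:[46/3,86/3] z:[40/3,80/3] -> hit [46/3,67/3], descend [3, 14]
  N3 x:[34/3,65/3] y:[46/3,74/3] z:[47/3,71/3] -> hit [47/3,65/3], descend [5, 7]
    N5 x:[34/3,50/3] y:[21,74/3] z:[17,65/3] -> miss, prune
    N7 x:[55/3,65/3] y:[46/3,24] z:[47/3,71/3] -> hit [55/3,65/3], descend [8, 9]
      N8 x:[55/3,61/3] y:[20,24] z:[47/3,62/3] -> hit [20,61/3] leaf, test {P3(miss), P12@t=20}
      N9 x:[58/3,65/3] y:[46/3,20] z:[20,71/3] -> hit [20,20] leaf, test {P0@t=20, P1(miss)}
  N14 x:[43/3,67/3] y:[24,86/3] z:[40/3,80/3] -> miss, prune

Visited [0, 3, 5, 7, 8, 9, 14]. Tests: 7 box, 2 leaf. Nearest: P0.

== RESULT ==
7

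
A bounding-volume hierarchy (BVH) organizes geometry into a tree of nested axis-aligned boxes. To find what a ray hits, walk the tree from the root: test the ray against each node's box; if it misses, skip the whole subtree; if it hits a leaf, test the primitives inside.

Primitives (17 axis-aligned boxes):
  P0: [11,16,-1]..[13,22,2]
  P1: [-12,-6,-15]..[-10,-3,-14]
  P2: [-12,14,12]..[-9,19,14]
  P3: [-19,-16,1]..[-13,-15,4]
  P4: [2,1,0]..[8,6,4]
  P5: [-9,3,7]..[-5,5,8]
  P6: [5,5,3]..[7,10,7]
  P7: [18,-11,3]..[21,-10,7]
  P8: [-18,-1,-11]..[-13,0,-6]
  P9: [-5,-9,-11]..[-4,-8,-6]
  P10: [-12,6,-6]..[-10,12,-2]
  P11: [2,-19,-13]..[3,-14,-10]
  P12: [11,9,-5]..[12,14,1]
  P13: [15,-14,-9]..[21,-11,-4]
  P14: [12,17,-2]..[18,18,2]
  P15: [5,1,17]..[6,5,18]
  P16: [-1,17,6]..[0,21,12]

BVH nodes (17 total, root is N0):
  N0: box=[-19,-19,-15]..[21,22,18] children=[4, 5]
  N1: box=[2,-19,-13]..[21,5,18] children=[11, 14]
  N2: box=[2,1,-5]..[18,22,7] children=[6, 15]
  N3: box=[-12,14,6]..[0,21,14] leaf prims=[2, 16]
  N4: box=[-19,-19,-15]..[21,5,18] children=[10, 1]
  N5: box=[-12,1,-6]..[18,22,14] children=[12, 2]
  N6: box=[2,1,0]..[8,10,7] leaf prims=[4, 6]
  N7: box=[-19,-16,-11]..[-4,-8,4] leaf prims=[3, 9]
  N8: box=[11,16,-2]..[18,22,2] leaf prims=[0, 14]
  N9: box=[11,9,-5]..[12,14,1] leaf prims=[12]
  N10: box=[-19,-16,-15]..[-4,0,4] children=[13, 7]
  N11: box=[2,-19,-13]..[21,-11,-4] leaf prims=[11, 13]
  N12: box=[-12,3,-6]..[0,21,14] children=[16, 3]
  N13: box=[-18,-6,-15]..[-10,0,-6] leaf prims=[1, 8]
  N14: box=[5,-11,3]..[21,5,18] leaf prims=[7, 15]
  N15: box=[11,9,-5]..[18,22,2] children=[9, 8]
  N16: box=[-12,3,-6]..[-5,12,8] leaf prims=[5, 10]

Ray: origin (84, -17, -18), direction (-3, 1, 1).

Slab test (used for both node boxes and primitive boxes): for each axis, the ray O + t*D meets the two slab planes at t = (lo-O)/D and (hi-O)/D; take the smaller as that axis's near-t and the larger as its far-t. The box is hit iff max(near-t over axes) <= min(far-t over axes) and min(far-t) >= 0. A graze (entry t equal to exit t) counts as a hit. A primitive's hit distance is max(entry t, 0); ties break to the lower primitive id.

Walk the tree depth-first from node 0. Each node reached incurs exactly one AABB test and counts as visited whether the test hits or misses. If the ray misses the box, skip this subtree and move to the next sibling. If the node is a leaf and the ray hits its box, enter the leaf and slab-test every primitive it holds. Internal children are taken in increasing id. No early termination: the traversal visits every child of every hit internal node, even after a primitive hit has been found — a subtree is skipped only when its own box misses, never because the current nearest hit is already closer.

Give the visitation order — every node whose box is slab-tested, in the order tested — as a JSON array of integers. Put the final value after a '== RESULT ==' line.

Trace the traversal:
N0 x:[21,103/3] y:[-2,39] z:[3,36] -> hit [21,103/3], descend [4, 5]
  N4 x:[21,103/3] y:[-2,22] z:[3,36] -> hit [21,22], descend [1, 10]
    N1 x:[21,82/3] y:[-2,22] z:[5,36] -> hit [21,22], descend [11, 14]
      N11 x:[21,82/3] y:[-2,6] z:[5,14] -> miss, prune
      N14 x:[21,79/3] y:[6,22] z:[21,36] -> hit [21,22] leaf, test {P7(miss), P15(miss)}
    N10 x:[88/3,103/3] y:[1,17] z:[3,22] -> miss, prune
  N5 x:[22,32] y:[18,39] z:[12,32] -> hit [22,32], descend [2, 12]
    N2 x:[22,82/3] y:[18,39] z:[13,25] -> hit [22,25], descend [6, 15]
      N6 x:[76/3,82/3] y:[18,27] z:[18,25] -> miss, prune
      N15 x:[22,73/3] y:[26,39] z:[13,20] -> miss, prune
    N12 x:[28,32] y:[20,38] z:[12,32] -> hit [28,32], descend [3, 16]
      N3 x:[28,32] y:[31,38] z:[24,32] -> hit [31,32] leaf, test {P2@t=31, P16(miss)}
      N16 x:[89/3,32] y:[20,29] z:[12,26] -> miss, prune

13 AABB tests over nodes [0, 4, 1, 11, 14, 10, 5, 2, 6, 15, 12, 3, 16]; 2 leaves entered; closest P2.

== RESULT ==
[0, 4, 1, 11, 14, 10, 5, 2, 6, 15, 12, 3, 16]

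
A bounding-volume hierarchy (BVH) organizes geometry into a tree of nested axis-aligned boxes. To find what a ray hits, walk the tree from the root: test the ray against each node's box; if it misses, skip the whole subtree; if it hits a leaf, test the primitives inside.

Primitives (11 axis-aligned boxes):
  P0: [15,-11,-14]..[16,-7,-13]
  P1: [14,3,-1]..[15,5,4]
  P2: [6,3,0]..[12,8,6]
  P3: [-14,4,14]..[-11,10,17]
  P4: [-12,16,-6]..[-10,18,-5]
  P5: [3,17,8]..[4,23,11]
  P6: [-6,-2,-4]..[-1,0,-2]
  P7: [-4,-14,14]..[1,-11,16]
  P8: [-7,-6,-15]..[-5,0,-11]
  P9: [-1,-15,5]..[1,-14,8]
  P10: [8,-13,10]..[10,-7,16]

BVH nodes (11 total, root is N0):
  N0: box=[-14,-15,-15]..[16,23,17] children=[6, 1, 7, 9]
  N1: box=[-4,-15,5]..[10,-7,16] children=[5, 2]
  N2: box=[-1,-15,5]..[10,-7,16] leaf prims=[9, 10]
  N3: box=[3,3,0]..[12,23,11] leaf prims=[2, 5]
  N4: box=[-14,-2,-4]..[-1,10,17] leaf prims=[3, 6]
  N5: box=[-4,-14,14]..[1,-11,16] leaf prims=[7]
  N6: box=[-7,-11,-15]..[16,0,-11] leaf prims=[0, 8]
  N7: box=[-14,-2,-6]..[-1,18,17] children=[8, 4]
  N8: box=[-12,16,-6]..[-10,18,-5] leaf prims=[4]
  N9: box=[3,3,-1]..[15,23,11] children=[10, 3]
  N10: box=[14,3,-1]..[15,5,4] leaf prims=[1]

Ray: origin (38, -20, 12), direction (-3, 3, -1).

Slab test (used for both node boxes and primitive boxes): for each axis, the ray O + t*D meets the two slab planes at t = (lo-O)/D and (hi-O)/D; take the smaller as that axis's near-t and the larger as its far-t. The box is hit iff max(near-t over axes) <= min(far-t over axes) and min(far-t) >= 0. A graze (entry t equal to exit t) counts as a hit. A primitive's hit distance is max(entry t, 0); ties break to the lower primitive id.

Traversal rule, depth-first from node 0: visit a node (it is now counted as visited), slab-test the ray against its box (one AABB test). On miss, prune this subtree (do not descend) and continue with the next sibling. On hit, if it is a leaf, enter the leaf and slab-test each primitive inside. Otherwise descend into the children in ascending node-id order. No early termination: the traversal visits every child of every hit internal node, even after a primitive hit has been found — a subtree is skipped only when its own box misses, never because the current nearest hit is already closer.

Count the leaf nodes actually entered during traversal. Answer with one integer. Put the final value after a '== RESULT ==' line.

Traverse from the root:
N0 x:[22/3,52/3] y:[5/3,43/3] z:[-5,27] -> hit [22/3,43/3], descend [1, 6, 7, 9]
  N1 x:[28/3,14] y:[5/3,13/3] z:[-4,7] -> miss, prune
  N6 x:[22/3,15] y:[3,20/3] z:[23,27] -> miss, prune
  N7 x:[13,52/3] y:[6,38/3] z:[-5,18] -> miss, prune
  N9 x:[23/3,35/3] y:[23/3,43/3] z:[1,13] -> hit [23/3,35/3], descend [3, 10]
    N3 x:[26/3,35/3] y:[23/3,43/3] z:[1,12] -> hit [26/3,35/3] leaf, test {P2@t=26/3, P5(miss)}
    N10 x:[23/3,8] y:[23/3,25/3] z:[8,13] -> hit [8,8] leaf, test {P1@t=8}

Visited [0, 1, 6, 7, 9, 3, 10]. Tests: 7 box, 2 leaf. Nearest: P1.

== RESULT ==
2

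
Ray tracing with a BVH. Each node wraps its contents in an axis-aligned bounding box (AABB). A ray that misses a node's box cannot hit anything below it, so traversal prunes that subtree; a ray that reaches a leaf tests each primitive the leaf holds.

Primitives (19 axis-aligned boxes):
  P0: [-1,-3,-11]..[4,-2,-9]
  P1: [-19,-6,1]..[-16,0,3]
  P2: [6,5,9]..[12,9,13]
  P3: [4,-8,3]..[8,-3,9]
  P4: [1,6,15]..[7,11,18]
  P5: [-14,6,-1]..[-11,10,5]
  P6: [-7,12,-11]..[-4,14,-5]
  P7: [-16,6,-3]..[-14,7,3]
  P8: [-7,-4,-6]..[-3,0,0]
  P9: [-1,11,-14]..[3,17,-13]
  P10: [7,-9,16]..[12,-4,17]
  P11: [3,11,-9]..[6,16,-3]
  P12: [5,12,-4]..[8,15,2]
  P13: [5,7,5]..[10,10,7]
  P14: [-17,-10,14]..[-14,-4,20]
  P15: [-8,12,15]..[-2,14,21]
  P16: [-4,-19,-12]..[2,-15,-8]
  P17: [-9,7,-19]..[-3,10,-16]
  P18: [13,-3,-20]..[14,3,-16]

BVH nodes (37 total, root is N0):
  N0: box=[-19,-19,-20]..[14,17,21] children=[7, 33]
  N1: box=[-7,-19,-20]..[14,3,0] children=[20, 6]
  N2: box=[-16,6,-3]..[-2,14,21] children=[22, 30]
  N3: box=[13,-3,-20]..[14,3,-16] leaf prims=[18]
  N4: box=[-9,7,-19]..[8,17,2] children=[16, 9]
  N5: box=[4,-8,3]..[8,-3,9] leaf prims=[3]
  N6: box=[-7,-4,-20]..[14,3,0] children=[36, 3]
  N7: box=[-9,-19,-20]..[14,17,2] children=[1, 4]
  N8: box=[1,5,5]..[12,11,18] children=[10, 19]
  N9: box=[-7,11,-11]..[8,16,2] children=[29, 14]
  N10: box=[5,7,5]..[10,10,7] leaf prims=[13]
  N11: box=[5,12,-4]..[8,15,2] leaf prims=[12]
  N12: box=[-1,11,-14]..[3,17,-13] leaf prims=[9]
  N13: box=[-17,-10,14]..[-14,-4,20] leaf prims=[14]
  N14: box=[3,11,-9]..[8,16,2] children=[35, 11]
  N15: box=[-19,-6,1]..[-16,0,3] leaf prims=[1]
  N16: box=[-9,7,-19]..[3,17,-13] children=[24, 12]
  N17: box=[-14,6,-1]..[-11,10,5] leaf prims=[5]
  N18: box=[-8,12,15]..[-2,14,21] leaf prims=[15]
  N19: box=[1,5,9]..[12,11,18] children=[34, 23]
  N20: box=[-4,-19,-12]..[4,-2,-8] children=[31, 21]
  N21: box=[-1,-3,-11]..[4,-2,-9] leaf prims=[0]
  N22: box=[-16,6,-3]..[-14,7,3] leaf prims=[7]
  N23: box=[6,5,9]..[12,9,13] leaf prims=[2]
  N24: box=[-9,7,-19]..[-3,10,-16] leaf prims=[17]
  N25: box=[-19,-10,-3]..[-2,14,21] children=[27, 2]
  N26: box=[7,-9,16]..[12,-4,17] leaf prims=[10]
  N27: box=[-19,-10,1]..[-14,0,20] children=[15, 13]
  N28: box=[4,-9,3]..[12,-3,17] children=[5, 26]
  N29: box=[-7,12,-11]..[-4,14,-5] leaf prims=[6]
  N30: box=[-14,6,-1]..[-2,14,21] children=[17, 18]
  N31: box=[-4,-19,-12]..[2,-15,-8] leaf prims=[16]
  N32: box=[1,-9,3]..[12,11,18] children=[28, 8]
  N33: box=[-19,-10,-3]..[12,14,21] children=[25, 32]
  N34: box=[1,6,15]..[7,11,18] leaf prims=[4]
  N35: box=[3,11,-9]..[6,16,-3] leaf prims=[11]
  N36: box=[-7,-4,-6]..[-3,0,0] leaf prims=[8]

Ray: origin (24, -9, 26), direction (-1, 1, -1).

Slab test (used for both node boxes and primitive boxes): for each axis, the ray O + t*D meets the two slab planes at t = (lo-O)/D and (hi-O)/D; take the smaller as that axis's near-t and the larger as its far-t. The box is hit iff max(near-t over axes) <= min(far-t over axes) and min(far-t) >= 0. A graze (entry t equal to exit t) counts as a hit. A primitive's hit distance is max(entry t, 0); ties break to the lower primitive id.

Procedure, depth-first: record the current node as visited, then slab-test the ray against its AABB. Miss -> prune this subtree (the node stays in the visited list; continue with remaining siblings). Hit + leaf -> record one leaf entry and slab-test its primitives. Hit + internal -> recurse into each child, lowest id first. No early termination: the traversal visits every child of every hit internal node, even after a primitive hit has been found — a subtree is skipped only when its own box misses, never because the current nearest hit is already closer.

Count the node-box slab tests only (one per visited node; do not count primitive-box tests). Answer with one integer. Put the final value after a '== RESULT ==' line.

Walk:
N0 x:[10,43] y:[-10,26] z:[5,46] -> hit [10,26], descend [7, 33]
  N7 x:[10,33] y:[-10,26] z:[24,46] -> hit [24,26], descend [1, 4]
    N1 x:[10,31] y:[-10,12] z:[26,46] -> miss, prune
    N4 x:[16,33] y:[16,26] z:[24,45] -> hit [24,26], descend [9, 16]
      N9 x:[16,31] y:[20,25] z:[24,37] -> hit [24,25], descend [14, 29]
        N14 x:[16,21] y:[20,25] z:[24,35] -> miss, prune
        N29 x:[28,31] y:[21,23] z:[31,37] -> miss, prune
      N16 x:[21,33] y:[16,26] z:[39,45] -> miss, prune
  N33 x:[12,43] y:[-1,23] z:[5,29] -> hit [12,23], descend [25, 32]
    N25 x:[26,43] y:[-1,23] z:[5,29] -> miss, prune
    N32 x:[12,23] y:[0,20] z:[8,23] -> hit [12,20], descend [8, 28]
      N8 x:[12,23] y:[14,20] z:[8,21] -> hit [14,20], descend [10, 19]
        N10 x:[14,19] y:[16,19] z:[19,21] -> hit [19,19] leaf, test {P13@t=19}
        N19 x:[12,23] y:[14,20] z:[8,17] -> hit [14,17], descend [23, 34]
          N23 x:[12,18] y:[14,18] z:[13,17] -> hit [14,17] leaf, test {P2@t=14}
          N34 x:[17,23] y:[15,20] z:[8,11] -> miss, prune
      N28 x:[12,20] y:[0,6] z:[9,23] -> miss, prune

Visited [0, 7, 1, 4, 9, 14, 29, 16, 33, 25, 32, 8, 10, 19, 23, 34, 28]. Tests: 17 box, 2 leaf. Nearest: P2.

== RESULT ==
17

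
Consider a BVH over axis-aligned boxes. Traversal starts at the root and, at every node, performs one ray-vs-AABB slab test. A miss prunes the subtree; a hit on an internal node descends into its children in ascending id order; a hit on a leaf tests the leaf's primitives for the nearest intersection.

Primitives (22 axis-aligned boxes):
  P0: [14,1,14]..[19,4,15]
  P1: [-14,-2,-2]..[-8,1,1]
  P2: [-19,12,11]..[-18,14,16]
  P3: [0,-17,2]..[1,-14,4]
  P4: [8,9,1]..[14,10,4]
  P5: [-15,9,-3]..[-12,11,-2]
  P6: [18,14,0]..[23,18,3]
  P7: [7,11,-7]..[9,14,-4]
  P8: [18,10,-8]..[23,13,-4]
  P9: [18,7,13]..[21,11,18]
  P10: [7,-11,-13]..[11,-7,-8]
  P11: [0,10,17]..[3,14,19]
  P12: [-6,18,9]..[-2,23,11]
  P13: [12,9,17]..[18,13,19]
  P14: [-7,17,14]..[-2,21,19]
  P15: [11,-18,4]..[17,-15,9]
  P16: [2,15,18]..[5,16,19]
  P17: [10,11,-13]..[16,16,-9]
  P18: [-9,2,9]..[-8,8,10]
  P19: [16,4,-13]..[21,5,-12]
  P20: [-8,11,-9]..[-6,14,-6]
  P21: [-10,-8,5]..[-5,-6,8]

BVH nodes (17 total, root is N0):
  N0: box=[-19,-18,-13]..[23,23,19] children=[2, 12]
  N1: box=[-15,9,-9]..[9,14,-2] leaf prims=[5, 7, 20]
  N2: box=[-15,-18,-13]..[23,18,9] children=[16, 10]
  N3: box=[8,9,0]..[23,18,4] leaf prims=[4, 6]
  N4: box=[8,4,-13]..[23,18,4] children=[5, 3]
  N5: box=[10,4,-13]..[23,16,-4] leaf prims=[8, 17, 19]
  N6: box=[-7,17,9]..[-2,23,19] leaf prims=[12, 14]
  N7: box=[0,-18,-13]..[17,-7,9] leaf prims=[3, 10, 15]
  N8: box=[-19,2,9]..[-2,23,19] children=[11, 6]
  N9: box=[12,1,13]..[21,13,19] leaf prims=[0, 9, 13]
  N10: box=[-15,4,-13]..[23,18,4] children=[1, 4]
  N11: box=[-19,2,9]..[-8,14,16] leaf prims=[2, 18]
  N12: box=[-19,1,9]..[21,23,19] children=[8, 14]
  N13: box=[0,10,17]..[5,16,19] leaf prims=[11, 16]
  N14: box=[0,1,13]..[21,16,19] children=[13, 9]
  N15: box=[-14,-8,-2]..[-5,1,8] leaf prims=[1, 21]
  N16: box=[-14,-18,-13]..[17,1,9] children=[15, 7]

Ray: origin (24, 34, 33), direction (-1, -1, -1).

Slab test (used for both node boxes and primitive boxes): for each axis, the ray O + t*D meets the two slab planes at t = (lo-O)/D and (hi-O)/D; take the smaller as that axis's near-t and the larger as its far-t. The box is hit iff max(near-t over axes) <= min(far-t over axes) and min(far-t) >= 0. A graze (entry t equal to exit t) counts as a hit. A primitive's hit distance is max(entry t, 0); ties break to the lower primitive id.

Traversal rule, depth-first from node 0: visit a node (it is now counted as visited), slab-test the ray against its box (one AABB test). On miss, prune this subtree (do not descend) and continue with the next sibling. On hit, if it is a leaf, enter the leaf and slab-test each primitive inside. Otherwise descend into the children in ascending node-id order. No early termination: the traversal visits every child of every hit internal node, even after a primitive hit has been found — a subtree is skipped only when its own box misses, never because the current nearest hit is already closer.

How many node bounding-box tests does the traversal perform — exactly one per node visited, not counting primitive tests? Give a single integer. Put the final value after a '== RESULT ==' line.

Traverse from the root:
N0 x:[1,43] y:[11,52] z:[14,46] -> hit [14,43], descend [2, 12]
  N2 x:[1,39] y:[16,52] z:[24,46] -> hit [24,39], descend [10, 16]
    N10 x:[1,39] y:[16,30] z:[29,46] -> hit [29,30], descend [1, 4]
      N1 x:[15,39] y:[20,25] z:[35,42] -> miss, prune
      N4 x:[1,16] y:[16,30] z:[29,46] -> miss, prune
    N16 x:[7,38] y:[33,52] z:[24,46] -> hit [33,38], descend [7, 15]
      N7 x:[7,24] y:[41,52] z:[24,46] -> miss, prune
      N15 x:[29,38] y:[33,42] z:[25,35] -> hit [33,35] leaf, test {P1@t=33, P21(miss)}
  N12 x:[3,43] y:[11,33] z:[14,24] -> hit [14,24], descend [8, 14]
    N8 x:[26,43] y:[11,32] z:[14,24] -> miss, prune
    N14 x:[3,24] y:[18,33] z:[14,20] -> hit [18,20], descend [9, 13]
      N9 x:[3,12] y:[21,33] z:[14,20] -> miss, prune
      N13 x:[19,24] y:[18,24] z:[14,16] -> miss, prune

Summary -> nodes [0, 2, 10, 1, 4, 16, 7, 15, 12, 8, 14, 9, 13]; box-tests=13; leaf-entries=1; first=P1

== RESULT ==
13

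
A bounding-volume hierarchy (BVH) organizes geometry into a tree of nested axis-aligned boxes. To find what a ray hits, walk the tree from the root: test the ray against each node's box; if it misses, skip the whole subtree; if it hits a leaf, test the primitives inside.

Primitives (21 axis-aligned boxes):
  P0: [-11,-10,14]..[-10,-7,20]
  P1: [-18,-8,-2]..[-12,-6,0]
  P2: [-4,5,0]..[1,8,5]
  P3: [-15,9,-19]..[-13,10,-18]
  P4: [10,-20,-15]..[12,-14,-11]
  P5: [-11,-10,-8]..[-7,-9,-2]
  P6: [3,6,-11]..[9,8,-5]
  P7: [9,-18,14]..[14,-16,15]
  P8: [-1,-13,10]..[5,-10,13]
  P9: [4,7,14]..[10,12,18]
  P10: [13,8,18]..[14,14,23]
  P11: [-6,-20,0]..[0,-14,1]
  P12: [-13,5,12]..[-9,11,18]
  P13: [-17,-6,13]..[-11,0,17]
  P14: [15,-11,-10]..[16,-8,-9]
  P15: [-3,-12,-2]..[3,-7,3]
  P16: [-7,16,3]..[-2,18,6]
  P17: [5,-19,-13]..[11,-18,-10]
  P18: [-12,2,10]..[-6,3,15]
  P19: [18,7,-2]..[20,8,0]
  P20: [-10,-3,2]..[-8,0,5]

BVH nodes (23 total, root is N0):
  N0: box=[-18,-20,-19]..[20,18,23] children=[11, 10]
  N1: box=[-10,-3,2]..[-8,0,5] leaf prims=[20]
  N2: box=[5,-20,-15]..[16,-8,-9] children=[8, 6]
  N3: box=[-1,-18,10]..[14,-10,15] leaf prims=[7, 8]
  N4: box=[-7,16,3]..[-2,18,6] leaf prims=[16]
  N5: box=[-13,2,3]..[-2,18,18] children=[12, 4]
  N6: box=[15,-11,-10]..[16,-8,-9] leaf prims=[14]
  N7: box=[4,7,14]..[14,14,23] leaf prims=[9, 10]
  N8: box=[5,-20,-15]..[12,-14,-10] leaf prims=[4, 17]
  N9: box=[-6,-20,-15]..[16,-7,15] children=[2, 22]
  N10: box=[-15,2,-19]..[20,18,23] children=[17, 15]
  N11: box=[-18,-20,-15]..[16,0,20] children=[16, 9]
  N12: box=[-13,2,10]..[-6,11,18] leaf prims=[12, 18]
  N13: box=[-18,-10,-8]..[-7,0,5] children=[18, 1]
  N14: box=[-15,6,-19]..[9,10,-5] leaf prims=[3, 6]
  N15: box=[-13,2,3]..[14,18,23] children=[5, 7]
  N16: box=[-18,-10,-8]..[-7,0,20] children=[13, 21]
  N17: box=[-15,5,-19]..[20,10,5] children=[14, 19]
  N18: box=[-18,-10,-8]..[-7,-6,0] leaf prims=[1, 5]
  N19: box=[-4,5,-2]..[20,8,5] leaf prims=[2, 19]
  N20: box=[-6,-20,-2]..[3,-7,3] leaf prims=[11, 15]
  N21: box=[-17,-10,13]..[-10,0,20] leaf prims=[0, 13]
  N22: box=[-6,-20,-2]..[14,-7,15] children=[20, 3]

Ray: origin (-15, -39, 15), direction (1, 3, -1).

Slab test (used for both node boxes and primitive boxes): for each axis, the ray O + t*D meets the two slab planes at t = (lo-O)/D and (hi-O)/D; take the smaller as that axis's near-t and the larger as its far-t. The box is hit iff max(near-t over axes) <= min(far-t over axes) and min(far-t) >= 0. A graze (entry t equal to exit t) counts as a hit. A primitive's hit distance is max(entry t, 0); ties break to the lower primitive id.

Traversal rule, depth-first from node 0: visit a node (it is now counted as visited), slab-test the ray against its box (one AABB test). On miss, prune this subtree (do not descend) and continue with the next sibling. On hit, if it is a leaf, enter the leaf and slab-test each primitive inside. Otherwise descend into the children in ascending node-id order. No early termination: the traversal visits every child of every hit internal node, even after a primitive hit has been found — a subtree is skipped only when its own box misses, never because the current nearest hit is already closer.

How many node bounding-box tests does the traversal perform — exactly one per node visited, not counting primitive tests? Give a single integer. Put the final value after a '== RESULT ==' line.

Traverse from the root:
N0 x:[-3,35] y:[19/3,19] z:[-8,34] -> hit [19/3,19], descend [10, 11]
  N10 x:[0,35] y:[41/3,19] z:[-8,34] -> hit [41/3,19], descend [15, 17]
    N15 x:[2,29] y:[41/3,19] z:[-8,12] -> miss, prune
    N17 x:[0,35] y:[44/3,49/3] z:[10,34] -> hit [44/3,49/3], descend [14, 19]
      N14 x:[0,24] y:[15,49/3] z:[20,34] -> miss, prune
      N19 x:[11,35] y:[44/3,47/3] z:[10,17] -> hit [44/3,47/3] leaf, test {P2@t=44/3, P19(miss)}
  N11 x:[-3,31] y:[19/3,13] z:[-5,30] -> hit [19/3,13], descend [9, 16]
    N9 x:[9,31] y:[19/3,32/3] z:[0,30] -> hit [9,32/3], descend [2, 22]
      N2 x:[20,31] y:[19/3,31/3] z:[24,30] -> miss, prune
      N22 x:[9,29] y:[19/3,32/3] z:[0,17] -> hit [9,32/3], descend [3, 20]
        N3 x:[14,29] y:[7,29/3] z:[0,5] -> miss, prune
        N20 x:[9,18] y:[19/3,32/3] z:[12,17] -> miss, prune
    N16 x:[-3,8] y:[29/3,13] z:[-5,23] -> miss, prune

Summary -> nodes [0, 10, 15, 17, 14, 19, 11, 9, 2, 22, 3, 20, 16]; box-tests=13; leaf-entries=1; first=P2

== RESULT ==
13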